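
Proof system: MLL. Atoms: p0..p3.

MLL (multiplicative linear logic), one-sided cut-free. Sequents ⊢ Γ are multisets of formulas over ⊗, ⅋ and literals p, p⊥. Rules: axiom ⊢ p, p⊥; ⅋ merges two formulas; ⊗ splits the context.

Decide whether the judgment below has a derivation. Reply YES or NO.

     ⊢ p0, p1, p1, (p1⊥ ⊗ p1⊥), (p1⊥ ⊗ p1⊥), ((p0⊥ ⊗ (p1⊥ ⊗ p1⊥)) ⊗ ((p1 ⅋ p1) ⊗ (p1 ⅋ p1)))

Derivation (root first):
[⊗]  ⊢ p0, p1, p1, (p1⊥ ⊗ p1⊥), (p1⊥ ⊗ p1⊥), ((p0⊥ ⊗ (p1⊥ ⊗ p1⊥)) ⊗ ((p1 ⅋ p1) ⊗ (p1 ⅋ p1)))
  [⊗]  ⊢ p0, p1, p1, (p0⊥ ⊗ (p1⊥ ⊗ p1⊥))
    [Ax]  ⊢ p0, p0⊥
    [⊗]  ⊢ p1, p1, (p1⊥ ⊗ p1⊥)
      [Ax]  ⊢ p1, p1⊥
      [Ax]  ⊢ p1, p1⊥
  [⊗]  ⊢ (p1⊥ ⊗ p1⊥), (p1⊥ ⊗ p1⊥), ((p1 ⅋ p1) ⊗ (p1 ⅋ p1))
    [⅋]  ⊢ (p1⊥ ⊗ p1⊥), (p1 ⅋ p1)
      [⊗]  ⊢ p1, p1, (p1⊥ ⊗ p1⊥)
        [Ax]  ⊢ p1, p1⊥
        [Ax]  ⊢ p1, p1⊥
    [⅋]  ⊢ (p1⊥ ⊗ p1⊥), (p1 ⅋ p1)
      [⊗]  ⊢ p1, p1, (p1⊥ ⊗ p1⊥)
        [Ax]  ⊢ p1, p1⊥
        [Ax]  ⊢ p1, p1⊥

Result: YES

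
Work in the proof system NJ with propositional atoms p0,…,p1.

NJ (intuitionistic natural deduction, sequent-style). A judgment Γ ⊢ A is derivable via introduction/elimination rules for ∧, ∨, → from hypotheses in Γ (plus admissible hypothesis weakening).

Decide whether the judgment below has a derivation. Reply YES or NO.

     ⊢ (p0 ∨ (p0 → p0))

Derivation (root first):
[∨I₂]  ⊢ (p0 ∨ (p0 → p0))
  [→I]  ⊢ (p0 → p0)
    [Ax] p0 ⊢ p0

Result: YES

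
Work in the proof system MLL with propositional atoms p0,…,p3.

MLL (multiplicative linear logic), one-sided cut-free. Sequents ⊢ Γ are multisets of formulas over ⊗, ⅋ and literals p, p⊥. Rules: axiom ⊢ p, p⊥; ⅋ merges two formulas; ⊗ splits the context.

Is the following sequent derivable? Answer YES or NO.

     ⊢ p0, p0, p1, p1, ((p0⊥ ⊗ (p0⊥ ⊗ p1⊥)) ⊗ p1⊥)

Proof tree:
[⊗]  ⊢ p0, p0, p1, p1, ((p0⊥ ⊗ (p0⊥ ⊗ p1⊥)) ⊗ p1⊥)
  [⊗]  ⊢ p0, p0, p1, (p0⊥ ⊗ (p0⊥ ⊗ p1⊥))
    [Ax]  ⊢ p0, p0⊥
    [⊗]  ⊢ p0, p1, (p0⊥ ⊗ p1⊥)
      [Ax]  ⊢ p0, p0⊥
      [Ax]  ⊢ p1, p1⊥
  [Ax]  ⊢ p1, p1⊥

Result: YES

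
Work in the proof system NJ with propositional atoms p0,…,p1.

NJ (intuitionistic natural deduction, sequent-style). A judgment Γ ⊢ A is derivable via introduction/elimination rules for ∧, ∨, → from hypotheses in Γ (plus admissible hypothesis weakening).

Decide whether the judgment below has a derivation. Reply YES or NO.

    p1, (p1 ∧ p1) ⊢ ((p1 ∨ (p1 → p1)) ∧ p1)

Derivation trace:
[∧I] p1, (p1 ∧ p1) ⊢ ((p1 ∨ (p1 → p1)) ∧ p1)
  [∨I₂]  ⊢ (p1 ∨ (p1 → p1))
    [→I]  ⊢ (p1 → p1)
      [Ax] p1 ⊢ p1
  [Wk] p1, (p1 ∧ p1) ⊢ p1
    [Ax] p1 ⊢ p1

Result: YES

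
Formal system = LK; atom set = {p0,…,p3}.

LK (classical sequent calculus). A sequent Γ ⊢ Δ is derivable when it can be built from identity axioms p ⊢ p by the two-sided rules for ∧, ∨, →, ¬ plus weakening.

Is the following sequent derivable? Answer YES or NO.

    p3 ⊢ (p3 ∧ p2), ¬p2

Derivation (root first):
[¬R] p3 ⊢ (p3 ∧ p2), ¬p2
  [∧R] p2, p3 ⊢ (p3 ∧ p2)
    [Ax] p3 ⊢ p3
    [Ax] p2 ⊢ p2

Result: YES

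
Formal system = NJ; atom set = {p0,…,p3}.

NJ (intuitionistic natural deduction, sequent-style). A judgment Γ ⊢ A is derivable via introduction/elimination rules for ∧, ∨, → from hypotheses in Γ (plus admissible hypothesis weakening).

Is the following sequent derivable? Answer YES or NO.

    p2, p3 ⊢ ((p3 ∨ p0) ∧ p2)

Derivation (root first):
[∧I] p2, p3 ⊢ ((p3 ∨ p0) ∧ p2)
  [∨I₁] p3 ⊢ (p3 ∨ p0)
    [Ax] p3 ⊢ p3
  [Ax] p2 ⊢ p2

Result: YES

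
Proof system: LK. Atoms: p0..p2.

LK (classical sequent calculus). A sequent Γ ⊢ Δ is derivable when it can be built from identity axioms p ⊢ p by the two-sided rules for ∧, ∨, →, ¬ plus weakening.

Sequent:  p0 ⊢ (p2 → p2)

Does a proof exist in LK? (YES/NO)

Proof tree:
[WL] p0 ⊢ (p2 → p2)
  [→R]  ⊢ (p2 → p2)
    [Ax] p2 ⊢ p2

Result: YES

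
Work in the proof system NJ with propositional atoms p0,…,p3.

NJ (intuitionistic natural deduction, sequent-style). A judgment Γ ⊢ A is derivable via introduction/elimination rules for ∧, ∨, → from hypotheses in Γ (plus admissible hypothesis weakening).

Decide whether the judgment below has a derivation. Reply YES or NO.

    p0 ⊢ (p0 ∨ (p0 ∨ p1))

Derivation (root first):
[∨I₂] p0 ⊢ (p0 ∨ (p0 ∨ p1))
  [∨I₁] p0 ⊢ (p0 ∨ p1)
    [Ax] p0 ⊢ p0

Result: YES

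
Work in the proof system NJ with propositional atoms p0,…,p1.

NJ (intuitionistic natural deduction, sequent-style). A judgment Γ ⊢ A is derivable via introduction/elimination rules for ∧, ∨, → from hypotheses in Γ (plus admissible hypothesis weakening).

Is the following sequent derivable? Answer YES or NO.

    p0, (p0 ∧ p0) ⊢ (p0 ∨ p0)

Derivation (root first):
[∨I₁] p0, (p0 ∧ p0) ⊢ (p0 ∨ p0)
  [Wk] p0, (p0 ∧ p0) ⊢ p0
    [Ax] p0 ⊢ p0

Result: YES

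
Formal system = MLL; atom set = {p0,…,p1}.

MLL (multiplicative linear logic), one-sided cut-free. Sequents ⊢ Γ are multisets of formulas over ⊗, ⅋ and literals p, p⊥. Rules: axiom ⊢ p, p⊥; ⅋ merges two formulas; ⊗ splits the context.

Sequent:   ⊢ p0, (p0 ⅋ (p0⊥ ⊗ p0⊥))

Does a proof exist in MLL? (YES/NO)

Derivation (root first):
[⅋]  ⊢ p0, (p0 ⅋ (p0⊥ ⊗ p0⊥))
  [⊗]  ⊢ p0, p0, (p0⊥ ⊗ p0⊥)
    [Ax]  ⊢ p0, p0⊥
    [Ax]  ⊢ p0, p0⊥

Result: YES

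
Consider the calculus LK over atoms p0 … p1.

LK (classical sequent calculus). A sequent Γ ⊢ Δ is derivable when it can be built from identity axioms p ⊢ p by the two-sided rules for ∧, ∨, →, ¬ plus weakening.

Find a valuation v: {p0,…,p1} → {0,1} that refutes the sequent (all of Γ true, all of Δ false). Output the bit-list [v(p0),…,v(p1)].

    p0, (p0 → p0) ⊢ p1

Search for a countermodel by truth-table:
  v=00: Γ:[p0=F, (p0 → p0)=T] Δ:[p1=F] refutes=False
  v=01: Γ:[p0=F, (p0 → p0)=T] Δ:[p1=T] refutes=False
  v=10: Γ:[p0=T, (p0 → p0)=T] Δ:[p1=F] refutes=True  ← countermodel

Result: [1, 0]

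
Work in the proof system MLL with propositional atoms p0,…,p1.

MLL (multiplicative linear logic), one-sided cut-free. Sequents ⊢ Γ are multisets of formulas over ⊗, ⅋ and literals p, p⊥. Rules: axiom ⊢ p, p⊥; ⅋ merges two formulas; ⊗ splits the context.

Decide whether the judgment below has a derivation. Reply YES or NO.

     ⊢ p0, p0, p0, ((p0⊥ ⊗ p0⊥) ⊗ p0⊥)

Proof tree:
[⊗]  ⊢ p0, p0, p0, ((p0⊥ ⊗ p0⊥) ⊗ p0⊥)
  [⊗]  ⊢ p0, p0, (p0⊥ ⊗ p0⊥)
    [Ax]  ⊢ p0, p0⊥
    [Ax]  ⊢ p0, p0⊥
  [Ax]  ⊢ p0, p0⊥

Result: YES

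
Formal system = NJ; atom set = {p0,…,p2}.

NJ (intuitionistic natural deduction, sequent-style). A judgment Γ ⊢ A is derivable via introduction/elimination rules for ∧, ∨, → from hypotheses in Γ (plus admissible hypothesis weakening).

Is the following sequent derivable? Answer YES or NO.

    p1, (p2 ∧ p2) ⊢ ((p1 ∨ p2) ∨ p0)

Derivation (root first):
[∨I₁] p1, (p2 ∧ p2) ⊢ ((p1 ∨ p2) ∨ p0)
  [∨I₁] p1, (p2 ∧ p2) ⊢ (p1 ∨ p2)
    [Wk] p1, (p2 ∧ p2) ⊢ p1
      [Ax] p1 ⊢ p1

Result: YES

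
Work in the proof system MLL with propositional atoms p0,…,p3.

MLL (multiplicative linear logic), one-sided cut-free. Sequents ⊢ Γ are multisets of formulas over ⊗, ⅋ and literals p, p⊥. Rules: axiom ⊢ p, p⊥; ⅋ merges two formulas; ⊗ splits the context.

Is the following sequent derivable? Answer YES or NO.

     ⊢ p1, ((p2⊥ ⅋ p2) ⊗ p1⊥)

Derivation (root first):
[⊗]  ⊢ p1, ((p2⊥ ⅋ p2) ⊗ p1⊥)
  [⅋]  ⊢ (p2⊥ ⅋ p2)
    [Ax]  ⊢ p2, p2⊥
  [Ax]  ⊢ p1, p1⊥

Result: YES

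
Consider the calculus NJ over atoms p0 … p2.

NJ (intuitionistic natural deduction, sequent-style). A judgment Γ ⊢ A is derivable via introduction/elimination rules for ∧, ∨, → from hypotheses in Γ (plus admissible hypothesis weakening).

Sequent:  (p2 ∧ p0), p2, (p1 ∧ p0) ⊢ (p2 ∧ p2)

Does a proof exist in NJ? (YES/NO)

Derivation trace:
[∧I] (p2 ∧ p0), p2, (p1 ∧ p0) ⊢ (p2 ∧ p2)
  [Ax] p2 ⊢ p2
  [Wk] p2, (p2 ∧ p0), (p1 ∧ p0) ⊢ p2
    [Wk] p2, (p2 ∧ p0) ⊢ p2
      [Ax] p2 ⊢ p2

Result: YES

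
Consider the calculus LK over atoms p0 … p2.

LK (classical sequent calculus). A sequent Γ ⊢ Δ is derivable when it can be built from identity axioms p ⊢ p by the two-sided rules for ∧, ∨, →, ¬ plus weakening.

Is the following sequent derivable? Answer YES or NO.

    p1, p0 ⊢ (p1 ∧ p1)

Derivation (root first):
[∧R] p1, p0 ⊢ (p1 ∧ p1)
  [WL] p1, p0 ⊢ p1
    [Ax] p1 ⊢ p1
  [WL] p1, p0 ⊢ p1
    [Ax] p1 ⊢ p1

Result: YES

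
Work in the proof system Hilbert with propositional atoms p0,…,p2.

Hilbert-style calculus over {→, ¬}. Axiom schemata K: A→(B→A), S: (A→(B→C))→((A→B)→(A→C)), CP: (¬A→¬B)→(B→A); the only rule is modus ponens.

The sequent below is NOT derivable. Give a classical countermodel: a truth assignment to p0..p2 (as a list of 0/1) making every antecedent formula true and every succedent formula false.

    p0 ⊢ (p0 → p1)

Search for a countermodel by truth-table:
  v=000: Γ:[p0=F] Δ:[(p0 → p1)=T] refutes=False
  v=001: Γ:[p0=F] Δ:[(p0 → p1)=T] refutes=False
  v=010: Γ:[p0=F] Δ:[(p0 → p1)=T] refutes=False
  v=011: Γ:[p0=F] Δ:[(p0 → p1)=T] refutes=False
  v=100: Γ:[p0=T] Δ:[(p0 → p1)=F] refutes=True  ← countermodel

Result: [1, 0, 0]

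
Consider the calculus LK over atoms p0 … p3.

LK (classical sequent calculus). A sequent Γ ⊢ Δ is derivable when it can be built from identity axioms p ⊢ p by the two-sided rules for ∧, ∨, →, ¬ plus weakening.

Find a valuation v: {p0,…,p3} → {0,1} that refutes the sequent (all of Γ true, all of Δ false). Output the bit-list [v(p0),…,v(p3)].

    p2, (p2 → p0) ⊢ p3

Search for a countermodel by truth-table:
  v=0000: Γ:[p2=F, (p2 → p0)=T] Δ:[p3=F] refutes=False
  v=0001: Γ:[p2=F, (p2 → p0)=T] Δ:[p3=T] refutes=False
  v=0010: Γ:[p2=T, (p2 → p0)=F] Δ:[p3=F] refutes=False
  v=0011: Γ:[p2=T, (p2 → p0)=F] Δ:[p3=T] refutes=False
  v=0100: Γ:[p2=F, (p2 → p0)=T] Δ:[p3=F] refutes=False
  v=0101: Γ:[p2=F, (p2 → p0)=T] Δ:[p3=T] refutes=False
  v=0110: Γ:[p2=T, (p2 → p0)=F] Δ:[p3=F] refutes=False
  v=0111: Γ:[p2=T, (p2 → p0)=F] Δ:[p3=T] refutes=False
  v=1000: Γ:[p2=F, (p2 → p0)=T] Δ:[p3=F] refutes=False
  v=1001: Γ:[p2=F, (p2 → p0)=T] Δ:[p3=T] refutes=False
  v=1010: Γ:[p2=T, (p2 → p0)=T] Δ:[p3=F] refutes=True  ← countermodel

Result: [1, 0, 1, 0]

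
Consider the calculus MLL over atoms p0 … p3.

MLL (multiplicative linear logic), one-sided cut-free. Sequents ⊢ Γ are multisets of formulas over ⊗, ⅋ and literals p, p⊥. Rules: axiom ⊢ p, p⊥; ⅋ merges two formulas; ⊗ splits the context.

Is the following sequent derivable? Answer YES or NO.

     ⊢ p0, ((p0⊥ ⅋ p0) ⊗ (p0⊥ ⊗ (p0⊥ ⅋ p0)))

Derivation (root first):
[⊗]  ⊢ p0, ((p0⊥ ⅋ p0) ⊗ (p0⊥ ⊗ (p0⊥ ⅋ p0)))
  [⅋]  ⊢ (p0⊥ ⅋ p0)
    [Ax]  ⊢ p0, p0⊥
  [⊗]  ⊢ p0, (p0⊥ ⊗ (p0⊥ ⅋ p0))
    [Ax]  ⊢ p0, p0⊥
    [⅋]  ⊢ (p0⊥ ⅋ p0)
      [Ax]  ⊢ p0, p0⊥

Result: YES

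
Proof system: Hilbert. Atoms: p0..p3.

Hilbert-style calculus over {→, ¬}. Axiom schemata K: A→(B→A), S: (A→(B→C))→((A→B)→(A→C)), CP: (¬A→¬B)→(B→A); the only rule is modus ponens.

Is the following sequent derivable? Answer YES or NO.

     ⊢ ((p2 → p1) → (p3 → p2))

Enumerate valuations to refute Γ ⊢ Δ:
  v=0000: Γ:[] Δ:[((p2 → p1) → (p3 → p2))=T] refutes=False
  v=0001: Γ:[] Δ:[((p2 → p1) → (p3 → p2))=F] refutes=True  ← countermodel

Result: NO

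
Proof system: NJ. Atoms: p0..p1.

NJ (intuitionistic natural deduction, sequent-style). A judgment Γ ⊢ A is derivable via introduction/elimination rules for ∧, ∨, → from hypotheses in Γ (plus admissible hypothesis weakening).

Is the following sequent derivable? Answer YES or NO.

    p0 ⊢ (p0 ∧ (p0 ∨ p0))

Proof tree:
[∧I] p0 ⊢ (p0 ∧ (p0 ∨ p0))
  [Ax] p0 ⊢ p0
  [∨I₂] p0 ⊢ (p0 ∨ p0)
    [Ax] p0 ⊢ p0

Result: YES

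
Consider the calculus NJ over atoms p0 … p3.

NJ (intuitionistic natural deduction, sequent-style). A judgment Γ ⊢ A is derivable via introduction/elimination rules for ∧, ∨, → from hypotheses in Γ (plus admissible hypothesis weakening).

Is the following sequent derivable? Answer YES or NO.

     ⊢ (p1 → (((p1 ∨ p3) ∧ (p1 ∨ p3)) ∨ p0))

Derivation (root first):
[→I]  ⊢ (p1 → (((p1 ∨ p3) ∧ (p1 ∨ p3)) ∨ p0))
  [∨I₁] p1 ⊢ (((p1 ∨ p3) ∧ (p1 ∨ p3)) ∨ p0)
    [∧I] p1 ⊢ ((p1 ∨ p3) ∧ (p1 ∨ p3))
      [∨I₁] p1 ⊢ (p1 ∨ p3)
        [Ax] p1 ⊢ p1
      [∨I₁] p1 ⊢ (p1 ∨ p3)
        [Ax] p1 ⊢ p1

Result: YES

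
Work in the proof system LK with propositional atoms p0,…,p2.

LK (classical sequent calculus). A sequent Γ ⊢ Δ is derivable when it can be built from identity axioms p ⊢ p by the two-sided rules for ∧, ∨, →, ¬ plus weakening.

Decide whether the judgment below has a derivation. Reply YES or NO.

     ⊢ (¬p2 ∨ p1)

Search for a countermodel by truth-table:
  v=000: Γ:[] Δ:[(¬p2 ∨ p1)=T] refutes=False
  v=001: Γ:[] Δ:[(¬p2 ∨ p1)=F] refutes=True  ← countermodel

Result: NO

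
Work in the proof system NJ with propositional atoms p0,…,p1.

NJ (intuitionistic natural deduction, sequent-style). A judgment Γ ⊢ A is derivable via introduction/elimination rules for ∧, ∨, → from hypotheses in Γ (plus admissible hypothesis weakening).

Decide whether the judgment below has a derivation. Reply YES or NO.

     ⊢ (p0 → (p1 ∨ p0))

Proof tree:
[→I]  ⊢ (p0 → (p1 ∨ p0))
  [∨I₂] p0 ⊢ (p1 ∨ p0)
    [Ax] p0 ⊢ p0

Result: YES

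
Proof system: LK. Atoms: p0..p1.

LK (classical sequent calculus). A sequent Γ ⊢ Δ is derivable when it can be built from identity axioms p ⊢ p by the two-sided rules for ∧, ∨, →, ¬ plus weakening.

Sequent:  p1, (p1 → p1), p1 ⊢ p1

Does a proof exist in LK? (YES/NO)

Derivation (root first):
[WL] p1, (p1 → p1), p1 ⊢ p1
  [→L] p1, (p1 → p1) ⊢ p1
    [Ax] p1 ⊢ p1
    [Ax] p1 ⊢ p1

Result: YES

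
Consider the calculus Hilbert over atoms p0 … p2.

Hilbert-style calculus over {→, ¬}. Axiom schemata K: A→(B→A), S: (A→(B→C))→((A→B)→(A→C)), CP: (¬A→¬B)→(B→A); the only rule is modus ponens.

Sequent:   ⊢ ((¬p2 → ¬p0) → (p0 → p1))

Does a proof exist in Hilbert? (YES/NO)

Truth-table refutation:
  v=000: Γ:[] Δ:[((¬p2 → ¬p0) → (p0 → p1))=T] refutes=False
  v=001: Γ:[] Δ:[((¬p2 → ¬p0) → (p0 → p1))=T] refutes=False
  v=010: Γ:[] Δ:[((¬p2 → ¬p0) → (p0 → p1))=T] refutes=False
  v=011: Γ:[] Δ:[((¬p2 → ¬p0) → (p0 → p1))=T] refutes=False
  v=100: Γ:[] Δ:[((¬p2 → ¬p0) → (p0 → p1))=T] refutes=False
  v=101: Γ:[] Δ:[((¬p2 → ¬p0) → (p0 → p1))=F] refutes=True  ← countermodel

Result: NO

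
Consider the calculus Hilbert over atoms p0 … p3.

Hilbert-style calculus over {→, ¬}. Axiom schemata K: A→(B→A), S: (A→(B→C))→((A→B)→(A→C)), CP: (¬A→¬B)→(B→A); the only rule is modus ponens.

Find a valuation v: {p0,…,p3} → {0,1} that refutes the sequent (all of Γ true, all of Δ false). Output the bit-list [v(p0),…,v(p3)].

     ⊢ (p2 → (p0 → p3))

Enumerate valuations to refute Γ ⊢ Δ:
  v=0000: Γ:[] Δ:[(p2 → (p0 → p3))=T] refutes=False
  v=0001: Γ:[] Δ:[(p2 → (p0 → p3))=T] refutes=False
  v=0010: Γ:[] Δ:[(p2 → (p0 → p3))=T] refutes=False
  v=0011: Γ:[] Δ:[(p2 → (p0 → p3))=T] refutes=False
  v=0100: Γ:[] Δ:[(p2 → (p0 → p3))=T] refutes=False
  v=0101: Γ:[] Δ:[(p2 → (p0 → p3))=T] refutes=False
  v=0110: Γ:[] Δ:[(p2 → (p0 → p3))=T] refutes=False
  v=0111: Γ:[] Δ:[(p2 → (p0 → p3))=T] refutes=False
  v=1000: Γ:[] Δ:[(p2 → (p0 → p3))=T] refutes=False
  v=1001: Γ:[] Δ:[(p2 → (p0 → p3))=T] refutes=False
  v=1010: Γ:[] Δ:[(p2 → (p0 → p3))=F] refutes=True  ← countermodel

Result: [1, 0, 1, 0]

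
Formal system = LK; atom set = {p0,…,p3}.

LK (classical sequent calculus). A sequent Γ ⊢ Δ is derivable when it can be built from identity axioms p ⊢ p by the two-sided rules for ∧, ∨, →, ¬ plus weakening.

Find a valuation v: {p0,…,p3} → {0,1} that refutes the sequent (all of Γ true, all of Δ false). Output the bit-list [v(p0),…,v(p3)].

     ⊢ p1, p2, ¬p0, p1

Enumerate valuations to refute Γ ⊢ Δ:
  v=0000: Γ:[] Δ:[p1=F, p2=F, ¬p0=T, p1=F] refutes=False
  v=0001: Γ:[] Δ:[p1=F, p2=F, ¬p0=T, p1=F] refutes=False
  v=0010: Γ:[] Δ:[p1=F, p2=T, ¬p0=T, p1=F] refutes=False
  v=0011: Γ:[] Δ:[p1=F, p2=T, ¬p0=T, p1=F] refutes=False
  v=0100: Γ:[] Δ:[p1=T, p2=F, ¬p0=T, p1=T] refutes=False
  v=0101: Γ:[] Δ:[p1=T, p2=F, ¬p0=T, p1=T] refutes=False
  v=0110: Γ:[] Δ:[p1=T, p2=T, ¬p0=T, p1=T] refutes=False
  v=0111: Γ:[] Δ:[p1=T, p2=T, ¬p0=T, p1=T] refutes=False
  v=1000: Γ:[] Δ:[p1=F, p2=F, ¬p0=F, p1=F] refutes=True  ← countermodel

Result: [1, 0, 0, 0]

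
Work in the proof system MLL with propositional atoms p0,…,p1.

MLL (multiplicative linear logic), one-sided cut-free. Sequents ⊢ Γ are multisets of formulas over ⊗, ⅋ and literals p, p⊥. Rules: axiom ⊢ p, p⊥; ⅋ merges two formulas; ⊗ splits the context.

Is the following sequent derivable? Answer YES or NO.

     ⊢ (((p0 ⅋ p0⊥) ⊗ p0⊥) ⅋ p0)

Derivation trace:
[⅋]  ⊢ (((p0 ⅋ p0⊥) ⊗ p0⊥) ⅋ p0)
  [⊗]  ⊢ p0, ((p0 ⅋ p0⊥) ⊗ p0⊥)
    [⅋]  ⊢ (p0 ⅋ p0⊥)
      [Ax]  ⊢ p0, p0⊥
    [Ax]  ⊢ p0, p0⊥

Result: YES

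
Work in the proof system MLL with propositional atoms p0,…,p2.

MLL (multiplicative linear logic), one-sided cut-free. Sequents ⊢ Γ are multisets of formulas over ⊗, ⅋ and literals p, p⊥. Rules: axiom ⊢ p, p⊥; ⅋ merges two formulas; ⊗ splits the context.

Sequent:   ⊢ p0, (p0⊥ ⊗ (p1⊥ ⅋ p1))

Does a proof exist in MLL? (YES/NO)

Derivation (root first):
[⊗]  ⊢ p0, (p0⊥ ⊗ (p1⊥ ⅋ p1))
  [Ax]  ⊢ p0, p0⊥
  [⅋]  ⊢ (p1⊥ ⅋ p1)
    [Ax]  ⊢ p1, p1⊥

Result: YES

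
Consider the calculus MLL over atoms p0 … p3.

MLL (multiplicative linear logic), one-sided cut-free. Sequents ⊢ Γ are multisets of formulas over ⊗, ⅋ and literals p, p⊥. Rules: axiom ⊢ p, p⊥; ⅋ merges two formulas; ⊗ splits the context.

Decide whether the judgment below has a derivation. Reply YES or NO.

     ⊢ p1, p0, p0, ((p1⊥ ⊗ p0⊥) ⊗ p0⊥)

Derivation (root first):
[⊗]  ⊢ p1, p0, p0, ((p1⊥ ⊗ p0⊥) ⊗ p0⊥)
  [⊗]  ⊢ p1, p0, (p1⊥ ⊗ p0⊥)
    [Ax]  ⊢ p1, p1⊥
    [Ax]  ⊢ p0, p0⊥
  [Ax]  ⊢ p0, p0⊥

Result: YES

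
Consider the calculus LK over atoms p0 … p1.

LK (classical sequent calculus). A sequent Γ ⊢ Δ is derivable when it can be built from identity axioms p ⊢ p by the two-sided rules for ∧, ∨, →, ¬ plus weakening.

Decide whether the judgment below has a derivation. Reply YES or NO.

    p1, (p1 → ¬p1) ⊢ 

Proof tree:
[→L] p1, (p1 → ¬p1) ⊢ 
  [Ax] p1 ⊢ p1
  [¬L] p1, ¬p1 ⊢ 
    [Ax] p1 ⊢ p1

Result: YES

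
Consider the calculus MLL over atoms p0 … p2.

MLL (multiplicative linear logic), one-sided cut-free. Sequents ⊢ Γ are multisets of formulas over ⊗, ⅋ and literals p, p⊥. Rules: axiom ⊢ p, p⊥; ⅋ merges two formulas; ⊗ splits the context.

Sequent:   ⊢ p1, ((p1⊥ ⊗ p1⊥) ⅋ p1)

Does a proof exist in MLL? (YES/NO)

Derivation (root first):
[⅋]  ⊢ p1, ((p1⊥ ⊗ p1⊥) ⅋ p1)
  [⊗]  ⊢ p1, p1, (p1⊥ ⊗ p1⊥)
    [Ax]  ⊢ p1, p1⊥
    [Ax]  ⊢ p1, p1⊥

Result: YES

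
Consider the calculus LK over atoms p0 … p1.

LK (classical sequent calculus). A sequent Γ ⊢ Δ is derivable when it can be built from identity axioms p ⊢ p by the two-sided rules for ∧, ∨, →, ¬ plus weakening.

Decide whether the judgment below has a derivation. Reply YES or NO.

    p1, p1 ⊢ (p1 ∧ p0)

Enumerate valuations to refute Γ ⊢ Δ:
  v=00: Γ:[p1=F, p1=F] Δ:[(p1 ∧ p0)=F] refutes=False
  v=01: Γ:[p1=T, p1=T] Δ:[(p1 ∧ p0)=F] refutes=True  ← countermodel

Result: NO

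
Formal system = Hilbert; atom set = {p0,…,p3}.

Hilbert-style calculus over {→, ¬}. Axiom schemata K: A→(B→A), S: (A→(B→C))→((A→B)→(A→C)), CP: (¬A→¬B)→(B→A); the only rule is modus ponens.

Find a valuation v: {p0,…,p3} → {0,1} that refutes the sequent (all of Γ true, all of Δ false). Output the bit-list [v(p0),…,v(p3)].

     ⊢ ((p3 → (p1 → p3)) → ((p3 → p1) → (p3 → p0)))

Enumerate valuations to refute Γ ⊢ Δ:
  v=0000: Γ:[] Δ:[((p3 → (p1 → p3)) → ((p3 → p1) → (p3 → p0)))=T] refutes=False
  v=0001: Γ:[] Δ:[((p3 → (p1 → p3)) → ((p3 → p1) → (p3 → p0)))=T] refutes=False
  v=0010: Γ:[] Δ:[((p3 → (p1 → p3)) → ((p3 → p1) → (p3 → p0)))=T] refutes=False
  v=0011: Γ:[] Δ:[((p3 → (p1 → p3)) → ((p3 → p1) → (p3 → p0)))=T] refutes=False
  v=0100: Γ:[] Δ:[((p3 → (p1 → p3)) → ((p3 → p1) → (p3 → p0)))=T] refutes=False
  v=0101: Γ:[] Δ:[((p3 → (p1 → p3)) → ((p3 → p1) → (p3 → p0)))=F] refutes=True  ← countermodel

Result: [0, 1, 0, 1]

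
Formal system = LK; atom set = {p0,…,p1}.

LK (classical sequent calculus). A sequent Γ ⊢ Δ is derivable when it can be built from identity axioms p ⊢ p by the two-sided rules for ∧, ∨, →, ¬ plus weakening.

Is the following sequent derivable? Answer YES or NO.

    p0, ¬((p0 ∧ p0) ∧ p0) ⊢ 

Derivation trace:
[¬L] p0, ¬((p0 ∧ p0) ∧ p0) ⊢ 
  [∧R] p0 ⊢ ((p0 ∧ p0) ∧ p0)
    [∧R] p0 ⊢ (p0 ∧ p0)
      [Ax] p0 ⊢ p0
      [Ax] p0 ⊢ p0
    [Ax] p0 ⊢ p0

Result: YES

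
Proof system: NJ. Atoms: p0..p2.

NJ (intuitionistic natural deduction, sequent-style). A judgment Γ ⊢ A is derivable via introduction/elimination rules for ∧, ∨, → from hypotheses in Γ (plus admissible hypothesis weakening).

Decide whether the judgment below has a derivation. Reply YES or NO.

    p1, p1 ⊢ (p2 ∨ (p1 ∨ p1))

Proof tree:
[Wk] p1, p1 ⊢ (p2 ∨ (p1 ∨ p1))
  [∨I₂] p1 ⊢ (p2 ∨ (p1 ∨ p1))
    [∨I₁] p1 ⊢ (p1 ∨ p1)
      [Ax] p1 ⊢ p1

Result: YES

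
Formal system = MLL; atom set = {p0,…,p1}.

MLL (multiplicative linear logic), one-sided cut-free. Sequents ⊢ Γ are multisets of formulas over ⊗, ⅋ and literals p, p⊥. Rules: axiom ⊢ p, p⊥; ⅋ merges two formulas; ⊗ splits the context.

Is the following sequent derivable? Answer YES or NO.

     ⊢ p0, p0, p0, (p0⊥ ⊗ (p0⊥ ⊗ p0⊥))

Proof tree:
[⊗]  ⊢ p0, p0, p0, (p0⊥ ⊗ (p0⊥ ⊗ p0⊥))
  [Ax]  ⊢ p0, p0⊥
  [⊗]  ⊢ p0, p0, (p0⊥ ⊗ p0⊥)
    [Ax]  ⊢ p0, p0⊥
    [Ax]  ⊢ p0, p0⊥

Result: YES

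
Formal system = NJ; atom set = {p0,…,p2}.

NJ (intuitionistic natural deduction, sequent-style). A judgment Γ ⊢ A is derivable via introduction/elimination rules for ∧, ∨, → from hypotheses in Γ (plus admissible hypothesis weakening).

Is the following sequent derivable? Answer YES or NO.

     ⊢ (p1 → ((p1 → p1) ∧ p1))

Proof tree:
[→I]  ⊢ (p1 → ((p1 → p1) ∧ p1))
  [∧I] p1 ⊢ ((p1 → p1) ∧ p1)
    [→I]  ⊢ (p1 → p1)
      [Ax] p1 ⊢ p1
    [Ax] p1 ⊢ p1

Result: YES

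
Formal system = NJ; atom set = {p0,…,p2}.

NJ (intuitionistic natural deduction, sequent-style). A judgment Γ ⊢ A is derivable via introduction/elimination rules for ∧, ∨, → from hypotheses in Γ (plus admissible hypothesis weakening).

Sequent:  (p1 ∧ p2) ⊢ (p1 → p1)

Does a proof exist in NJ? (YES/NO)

Proof tree:
[Wk] (p1 ∧ p2) ⊢ (p1 → p1)
  [→I]  ⊢ (p1 → p1)
    [Ax] p1 ⊢ p1

Result: YES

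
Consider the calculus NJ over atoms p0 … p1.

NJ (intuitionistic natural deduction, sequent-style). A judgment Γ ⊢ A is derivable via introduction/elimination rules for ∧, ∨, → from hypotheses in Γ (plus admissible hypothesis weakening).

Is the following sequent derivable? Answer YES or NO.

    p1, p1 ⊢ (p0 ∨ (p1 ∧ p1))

Proof tree:
[∨I₂] p1, p1 ⊢ (p0 ∨ (p1 ∧ p1))
  [Wk] p1, p1 ⊢ (p1 ∧ p1)
    [∧I] p1 ⊢ (p1 ∧ p1)
      [Ax] p1 ⊢ p1
      [Ax] p1 ⊢ p1

Result: YES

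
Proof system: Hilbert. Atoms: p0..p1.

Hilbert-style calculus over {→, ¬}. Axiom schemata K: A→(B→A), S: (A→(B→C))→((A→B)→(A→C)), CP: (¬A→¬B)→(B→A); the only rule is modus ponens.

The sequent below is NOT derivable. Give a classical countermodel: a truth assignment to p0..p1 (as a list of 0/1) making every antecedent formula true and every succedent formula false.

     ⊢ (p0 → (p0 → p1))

Truth-table refutation:
  v=00: Γ:[] Δ:[(p0 → (p0 → p1))=T] refutes=False
  v=01: Γ:[] Δ:[(p0 → (p0 → p1))=T] refutes=False
  v=10: Γ:[] Δ:[(p0 → (p0 → p1))=F] refutes=True  ← countermodel

Result: [1, 0]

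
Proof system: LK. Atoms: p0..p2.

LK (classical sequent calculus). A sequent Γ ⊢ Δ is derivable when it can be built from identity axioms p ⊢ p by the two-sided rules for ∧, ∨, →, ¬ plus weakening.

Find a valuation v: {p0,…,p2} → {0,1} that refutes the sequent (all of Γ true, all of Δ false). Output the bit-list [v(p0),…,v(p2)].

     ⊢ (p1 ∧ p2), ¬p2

Search for a countermodel by truth-table:
  v=000: Γ:[] Δ:[(p1 ∧ p2)=F, ¬p2=T] refutes=False
  v=001: Γ:[] Δ:[(p1 ∧ p2)=F, ¬p2=F] refutes=True  ← countermodel

Result: [0, 0, 1]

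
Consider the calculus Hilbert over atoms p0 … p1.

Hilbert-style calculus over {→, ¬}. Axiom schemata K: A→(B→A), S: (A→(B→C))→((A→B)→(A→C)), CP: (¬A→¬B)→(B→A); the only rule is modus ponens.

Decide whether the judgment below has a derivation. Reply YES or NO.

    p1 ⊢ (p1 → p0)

Truth-table refutation:
  v=00: Γ:[p1=F] Δ:[(p1 → p0)=T] refutes=False
  v=01: Γ:[p1=T] Δ:[(p1 → p0)=F] refutes=True  ← countermodel

Result: NO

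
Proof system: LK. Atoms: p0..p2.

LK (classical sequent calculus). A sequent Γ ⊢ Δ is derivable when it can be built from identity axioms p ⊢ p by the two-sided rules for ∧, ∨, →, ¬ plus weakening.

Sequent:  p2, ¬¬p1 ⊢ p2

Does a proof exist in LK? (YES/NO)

Proof tree:
[¬L] p2, ¬¬p1 ⊢ p2
  [¬R] p2 ⊢ p2, ¬p1
    [WL] p2, p1 ⊢ p2
      [Ax] p2 ⊢ p2

Result: YES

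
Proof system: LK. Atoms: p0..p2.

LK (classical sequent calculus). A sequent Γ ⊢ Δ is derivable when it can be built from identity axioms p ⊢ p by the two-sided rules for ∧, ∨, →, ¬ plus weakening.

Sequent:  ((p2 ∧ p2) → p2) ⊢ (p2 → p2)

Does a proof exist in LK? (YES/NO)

Derivation (root first):
[→R] ((p2 ∧ p2) → p2) ⊢ (p2 → p2)
  [→L] p2, ((p2 ∧ p2) → p2) ⊢ p2
    [∧R] p2 ⊢ p2, (p2 ∧ p2)
      [WR] p2 ⊢ p2, p2
        [Ax] p2 ⊢ p2
      [Ax] p2 ⊢ p2
    [Ax] p2 ⊢ p2

Result: YES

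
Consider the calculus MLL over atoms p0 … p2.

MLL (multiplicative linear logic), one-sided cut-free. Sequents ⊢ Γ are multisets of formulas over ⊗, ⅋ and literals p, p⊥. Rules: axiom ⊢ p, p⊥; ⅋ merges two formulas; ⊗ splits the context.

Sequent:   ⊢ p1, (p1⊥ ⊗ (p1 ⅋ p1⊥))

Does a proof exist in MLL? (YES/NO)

Derivation trace:
[⊗]  ⊢ p1, (p1⊥ ⊗ (p1 ⅋ p1⊥))
  [Ax]  ⊢ p1, p1⊥
  [⅋]  ⊢ (p1 ⅋ p1⊥)
    [Ax]  ⊢ p1, p1⊥

Result: YES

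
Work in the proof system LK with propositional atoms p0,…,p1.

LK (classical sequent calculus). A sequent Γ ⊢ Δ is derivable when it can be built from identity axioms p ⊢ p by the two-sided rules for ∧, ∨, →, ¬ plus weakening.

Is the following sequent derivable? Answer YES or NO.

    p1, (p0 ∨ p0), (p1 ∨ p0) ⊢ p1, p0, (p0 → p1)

Derivation trace:
[∨L] p1, (p0 ∨ p0), (p1 ∨ p0) ⊢ p1, p0, (p0 → p1)
  [→R] p1 ⊢ (p0 → p1)
    [WL] p1, p0 ⊢ p1
      [Ax] p1 ⊢ p1
  [WL] p1, (p0 ∨ p0), p0 ⊢ p1, p0
    [∨L] p1, (p0 ∨ p0) ⊢ p1, p0
      [WL] p1, p0 ⊢ p1
        [Ax] p1 ⊢ p1
      [Ax] p0 ⊢ p0

Result: YES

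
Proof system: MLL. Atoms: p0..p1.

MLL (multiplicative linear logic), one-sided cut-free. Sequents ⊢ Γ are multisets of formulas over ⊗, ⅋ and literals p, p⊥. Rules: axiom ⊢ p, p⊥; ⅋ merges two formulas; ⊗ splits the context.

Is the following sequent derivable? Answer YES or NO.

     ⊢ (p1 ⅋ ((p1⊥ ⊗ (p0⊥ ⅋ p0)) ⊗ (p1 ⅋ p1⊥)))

Derivation trace:
[⅋]  ⊢ (p1 ⅋ ((p1⊥ ⊗ (p0⊥ ⅋ p0)) ⊗ (p1 ⅋ p1⊥)))
  [⊗]  ⊢ p1, ((p1⊥ ⊗ (p0⊥ ⅋ p0)) ⊗ (p1 ⅋ p1⊥))
    [⊗]  ⊢ p1, (p1⊥ ⊗ (p0⊥ ⅋ p0))
      [Ax]  ⊢ p1, p1⊥
      [⅋]  ⊢ (p0⊥ ⅋ p0)
        [Ax]  ⊢ p0, p0⊥
    [⅋]  ⊢ (p1 ⅋ p1⊥)
      [Ax]  ⊢ p1, p1⊥

Result: YES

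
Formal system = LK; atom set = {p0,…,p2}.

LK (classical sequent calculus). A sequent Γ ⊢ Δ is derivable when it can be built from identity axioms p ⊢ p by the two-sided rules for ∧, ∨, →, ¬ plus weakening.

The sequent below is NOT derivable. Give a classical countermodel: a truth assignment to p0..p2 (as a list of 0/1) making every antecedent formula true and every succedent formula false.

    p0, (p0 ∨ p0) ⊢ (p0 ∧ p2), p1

Truth-table refutation:
  v=000: Γ:[p0=F, (p0 ∨ p0)=F] Δ:[(p0 ∧ p2)=F, p1=F] refutes=False
  v=001: Γ:[p0=F, (p0 ∨ p0)=F] Δ:[(p0 ∧ p2)=F, p1=F] refutes=False
  v=010: Γ:[p0=F, (p0 ∨ p0)=F] Δ:[(p0 ∧ p2)=F, p1=T] refutes=False
  v=011: Γ:[p0=F, (p0 ∨ p0)=F] Δ:[(p0 ∧ p2)=F, p1=T] refutes=False
  v=100: Γ:[p0=T, (p0 ∨ p0)=T] Δ:[(p0 ∧ p2)=F, p1=F] refutes=True  ← countermodel

Result: [1, 0, 0]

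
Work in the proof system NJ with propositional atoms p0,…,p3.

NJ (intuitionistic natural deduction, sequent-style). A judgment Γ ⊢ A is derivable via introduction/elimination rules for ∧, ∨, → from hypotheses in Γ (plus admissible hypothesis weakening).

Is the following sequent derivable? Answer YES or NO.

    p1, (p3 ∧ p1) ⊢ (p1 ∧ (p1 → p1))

Proof tree:
[∧I] p1, (p3 ∧ p1) ⊢ (p1 ∧ (p1 → p1))
  [→E] p1, (p3 ∧ p1) ⊢ p1
    [Wk] (p3 ∧ p1) ⊢ (p1 → p1)
      [→I]  ⊢ (p1 → p1)
        [Ax] p1 ⊢ p1
    [→E] p1 ⊢ p1
      [→I]  ⊢ (p1 → p1)
        [Ax] p1 ⊢ p1
      [Ax] p1 ⊢ p1
  [Wk] (p3 ∧ p1) ⊢ (p1 → p1)
    [→I]  ⊢ (p1 → p1)
      [Ax] p1 ⊢ p1

Result: YES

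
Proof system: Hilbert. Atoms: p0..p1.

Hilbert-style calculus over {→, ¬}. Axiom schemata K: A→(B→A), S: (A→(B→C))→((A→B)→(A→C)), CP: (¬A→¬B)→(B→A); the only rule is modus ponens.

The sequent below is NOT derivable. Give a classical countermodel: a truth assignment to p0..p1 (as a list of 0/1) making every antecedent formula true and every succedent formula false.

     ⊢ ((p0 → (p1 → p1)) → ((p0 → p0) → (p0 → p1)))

Search for a countermodel by truth-table:
  v=00: Γ:[] Δ:[((p0 → (p1 → p1)) → ((p0 → p0) → (p0 → p1)))=T] refutes=False
  v=01: Γ:[] Δ:[((p0 → (p1 → p1)) → ((p0 → p0) → (p0 → p1)))=T] refutes=False
  v=10: Γ:[] Δ:[((p0 → (p1 → p1)) → ((p0 → p0) → (p0 → p1)))=F] refutes=True  ← countermodel

Result: [1, 0]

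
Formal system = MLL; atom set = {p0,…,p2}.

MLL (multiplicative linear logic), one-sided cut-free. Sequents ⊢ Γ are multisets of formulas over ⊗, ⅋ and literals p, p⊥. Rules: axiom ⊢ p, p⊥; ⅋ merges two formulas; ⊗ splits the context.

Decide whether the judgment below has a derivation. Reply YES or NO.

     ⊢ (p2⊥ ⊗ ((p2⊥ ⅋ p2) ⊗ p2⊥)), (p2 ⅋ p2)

Proof tree:
[⅋]  ⊢ (p2⊥ ⊗ ((p2⊥ ⅋ p2) ⊗ p2⊥)), (p2 ⅋ p2)
  [⊗]  ⊢ p2, p2, (p2⊥ ⊗ ((p2⊥ ⅋ p2) ⊗ p2⊥))
    [Ax]  ⊢ p2, p2⊥
    [⊗]  ⊢ p2, ((p2⊥ ⅋ p2) ⊗ p2⊥)
      [⅋]  ⊢ (p2⊥ ⅋ p2)
        [Ax]  ⊢ p2, p2⊥
      [Ax]  ⊢ p2, p2⊥

Result: YES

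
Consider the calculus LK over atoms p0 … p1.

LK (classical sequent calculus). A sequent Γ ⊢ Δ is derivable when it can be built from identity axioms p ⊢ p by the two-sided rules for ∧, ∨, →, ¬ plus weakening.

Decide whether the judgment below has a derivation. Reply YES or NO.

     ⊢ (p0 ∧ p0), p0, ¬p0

Proof tree:
[¬R]  ⊢ (p0 ∧ p0), p0, ¬p0
  [WR] p0 ⊢ (p0 ∧ p0), p0
    [∧R] p0 ⊢ (p0 ∧ p0)
      [Ax] p0 ⊢ p0
      [Ax] p0 ⊢ p0

Result: YES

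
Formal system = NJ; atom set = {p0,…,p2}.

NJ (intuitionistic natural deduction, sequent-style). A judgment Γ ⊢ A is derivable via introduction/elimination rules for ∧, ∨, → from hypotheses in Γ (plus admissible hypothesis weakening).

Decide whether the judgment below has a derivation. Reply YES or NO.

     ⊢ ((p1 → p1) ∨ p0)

Proof tree:
[∨I₁]  ⊢ ((p1 → p1) ∨ p0)
  [→I]  ⊢ (p1 → p1)
    [Ax] p1 ⊢ p1

Result: YES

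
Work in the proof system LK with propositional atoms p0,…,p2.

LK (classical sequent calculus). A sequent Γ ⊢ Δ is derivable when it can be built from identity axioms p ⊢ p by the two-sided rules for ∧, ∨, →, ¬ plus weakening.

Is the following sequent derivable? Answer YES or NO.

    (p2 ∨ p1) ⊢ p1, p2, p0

Derivation trace:
[WR] (p2 ∨ p1) ⊢ p1, p2, p0
  [∨L] (p2 ∨ p1) ⊢ p1, p2
    [Ax] p2 ⊢ p2
    [Ax] p1 ⊢ p1

Result: YES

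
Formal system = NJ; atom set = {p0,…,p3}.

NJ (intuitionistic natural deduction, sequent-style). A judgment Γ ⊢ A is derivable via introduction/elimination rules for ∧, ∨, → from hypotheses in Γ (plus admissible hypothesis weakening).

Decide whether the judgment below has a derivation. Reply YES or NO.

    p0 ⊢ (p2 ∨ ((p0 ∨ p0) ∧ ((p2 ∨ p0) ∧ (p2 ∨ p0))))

Proof tree:
[∨I₂] p0 ⊢ (p2 ∨ ((p0 ∨ p0) ∧ ((p2 ∨ p0) ∧ (p2 ∨ p0))))
  [∧I] p0 ⊢ ((p0 ∨ p0) ∧ ((p2 ∨ p0) ∧ (p2 ∨ p0)))
    [∨I₂] p0 ⊢ (p0 ∨ p0)
      [Ax] p0 ⊢ p0
    [∧I] p0 ⊢ ((p2 ∨ p0) ∧ (p2 ∨ p0))
      [∨I₂] p0 ⊢ (p2 ∨ p0)
        [Ax] p0 ⊢ p0
      [∨I₂] p0 ⊢ (p2 ∨ p0)
        [Ax] p0 ⊢ p0

Result: YES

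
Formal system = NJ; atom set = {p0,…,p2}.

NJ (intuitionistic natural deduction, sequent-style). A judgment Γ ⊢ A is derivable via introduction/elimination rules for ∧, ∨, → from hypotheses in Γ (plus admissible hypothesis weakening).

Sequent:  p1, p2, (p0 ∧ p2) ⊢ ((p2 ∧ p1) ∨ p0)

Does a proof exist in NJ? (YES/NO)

Proof tree:
[Wk] p1, p2, (p0 ∧ p2) ⊢ ((p2 ∧ p1) ∨ p0)
  [∨I₁] p1, p2 ⊢ ((p2 ∧ p1) ∨ p0)
    [∧I] p1, p2 ⊢ (p2 ∧ p1)
      [Ax] p2 ⊢ p2
      [Ax] p1 ⊢ p1

Result: YES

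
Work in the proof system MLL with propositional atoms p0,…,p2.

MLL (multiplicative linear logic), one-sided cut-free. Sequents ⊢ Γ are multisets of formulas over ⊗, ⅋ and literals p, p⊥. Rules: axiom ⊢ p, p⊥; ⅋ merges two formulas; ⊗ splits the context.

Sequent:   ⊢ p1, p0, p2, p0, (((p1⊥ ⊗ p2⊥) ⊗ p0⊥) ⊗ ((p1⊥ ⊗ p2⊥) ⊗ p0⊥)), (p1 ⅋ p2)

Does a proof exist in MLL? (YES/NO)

Proof tree:
[⅋]  ⊢ p1, p0, p2, p0, (((p1⊥ ⊗ p2⊥) ⊗ p0⊥) ⊗ ((p1⊥ ⊗ p2⊥) ⊗ p0⊥)), (p1 ⅋ p2)
  [⊗]  ⊢ p1, p2, p0, p1, p2, p0, (((p1⊥ ⊗ p2⊥) ⊗ p0⊥) ⊗ ((p1⊥ ⊗ p2⊥) ⊗ p0⊥))
    [⊗]  ⊢ p1, p2, p0, ((p1⊥ ⊗ p2⊥) ⊗ p0⊥)
      [⊗]  ⊢ p1, p2, (p1⊥ ⊗ p2⊥)
        [Ax]  ⊢ p1, p1⊥
        [Ax]  ⊢ p2, p2⊥
      [Ax]  ⊢ p0, p0⊥
    [⊗]  ⊢ p1, p2, p0, ((p1⊥ ⊗ p2⊥) ⊗ p0⊥)
      [⊗]  ⊢ p1, p2, (p1⊥ ⊗ p2⊥)
        [Ax]  ⊢ p1, p1⊥
        [Ax]  ⊢ p2, p2⊥
      [Ax]  ⊢ p0, p0⊥

Result: YES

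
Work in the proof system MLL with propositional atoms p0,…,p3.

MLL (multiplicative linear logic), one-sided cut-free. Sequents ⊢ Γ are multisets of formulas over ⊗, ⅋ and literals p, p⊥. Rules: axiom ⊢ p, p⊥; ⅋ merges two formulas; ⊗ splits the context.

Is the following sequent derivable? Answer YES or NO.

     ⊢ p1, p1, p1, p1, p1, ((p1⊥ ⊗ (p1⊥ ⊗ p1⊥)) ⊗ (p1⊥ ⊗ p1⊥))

Derivation (root first):
[⊗]  ⊢ p1, p1, p1, p1, p1, ((p1⊥ ⊗ (p1⊥ ⊗ p1⊥)) ⊗ (p1⊥ ⊗ p1⊥))
  [⊗]  ⊢ p1, p1, p1, (p1⊥ ⊗ (p1⊥ ⊗ p1⊥))
    [Ax]  ⊢ p1, p1⊥
    [⊗]  ⊢ p1, p1, (p1⊥ ⊗ p1⊥)
      [Ax]  ⊢ p1, p1⊥
      [Ax]  ⊢ p1, p1⊥
  [⊗]  ⊢ p1, p1, (p1⊥ ⊗ p1⊥)
    [Ax]  ⊢ p1, p1⊥
    [Ax]  ⊢ p1, p1⊥

Result: YES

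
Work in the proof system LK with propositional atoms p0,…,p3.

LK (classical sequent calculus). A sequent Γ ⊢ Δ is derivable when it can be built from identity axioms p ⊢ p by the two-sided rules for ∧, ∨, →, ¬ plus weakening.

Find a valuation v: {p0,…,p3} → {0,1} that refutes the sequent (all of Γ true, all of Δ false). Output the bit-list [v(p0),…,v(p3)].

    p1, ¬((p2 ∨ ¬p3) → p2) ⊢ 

Search for a countermodel by truth-table:
  v=0000: Γ:[p1=F, ¬((p2 ∨ ¬p3) → p2)=T] Δ:[] refutes=False
  v=0001: Γ:[p1=F, ¬((p2 ∨ ¬p3) → p2)=F] Δ:[] refutes=False
  v=0010: Γ:[p1=F, ¬((p2 ∨ ¬p3) → p2)=F] Δ:[] refutes=False
  v=0011: Γ:[p1=F, ¬((p2 ∨ ¬p3) → p2)=F] Δ:[] refutes=False
  v=0100: Γ:[p1=T, ¬((p2 ∨ ¬p3) → p2)=T] Δ:[] refutes=True  ← countermodel

Result: [0, 1, 0, 0]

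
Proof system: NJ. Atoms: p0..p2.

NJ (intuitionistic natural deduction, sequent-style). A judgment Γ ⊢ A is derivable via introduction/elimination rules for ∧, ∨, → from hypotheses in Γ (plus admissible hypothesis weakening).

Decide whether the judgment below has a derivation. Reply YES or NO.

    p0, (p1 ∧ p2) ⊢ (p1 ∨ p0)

Derivation trace:
[∨I₂] p0, (p1 ∧ p2) ⊢ (p1 ∨ p0)
  [Wk] p0, (p1 ∧ p2) ⊢ p0
    [Ax] p0 ⊢ p0

Result: YES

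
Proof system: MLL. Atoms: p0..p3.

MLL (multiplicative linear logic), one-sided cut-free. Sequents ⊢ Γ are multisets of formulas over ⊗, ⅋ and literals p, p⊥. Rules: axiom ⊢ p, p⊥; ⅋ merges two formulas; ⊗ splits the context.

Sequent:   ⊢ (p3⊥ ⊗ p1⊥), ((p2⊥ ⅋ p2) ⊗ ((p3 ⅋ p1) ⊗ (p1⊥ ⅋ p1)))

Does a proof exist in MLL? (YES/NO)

Proof tree:
[⊗]  ⊢ (p3⊥ ⊗ p1⊥), ((p2⊥ ⅋ p2) ⊗ ((p3 ⅋ p1) ⊗ (p1⊥ ⅋ p1)))
  [⅋]  ⊢ (p2⊥ ⅋ p2)
    [Ax]  ⊢ p2, p2⊥
  [⊗]  ⊢ (p3⊥ ⊗ p1⊥), ((p3 ⅋ p1) ⊗ (p1⊥ ⅋ p1))
    [⅋]  ⊢ (p3⊥ ⊗ p1⊥), (p3 ⅋ p1)
      [⊗]  ⊢ p3, p1, (p3⊥ ⊗ p1⊥)
        [Ax]  ⊢ p3, p3⊥
        [Ax]  ⊢ p1, p1⊥
    [⅋]  ⊢ (p1⊥ ⅋ p1)
      [Ax]  ⊢ p1, p1⊥

Result: YES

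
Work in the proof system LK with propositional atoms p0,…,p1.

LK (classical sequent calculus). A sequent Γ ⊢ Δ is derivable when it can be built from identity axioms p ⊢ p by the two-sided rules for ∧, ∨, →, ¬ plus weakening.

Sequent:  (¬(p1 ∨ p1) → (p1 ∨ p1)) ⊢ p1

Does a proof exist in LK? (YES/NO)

Proof tree:
[→L] (¬(p1 ∨ p1) → (p1 ∨ p1)) ⊢ p1
  [¬R]  ⊢ p1, ¬(p1 ∨ p1)
    [∨L] (p1 ∨ p1) ⊢ p1
      [Ax] p1 ⊢ p1
      [Ax] p1 ⊢ p1
  [∨L] (p1 ∨ p1) ⊢ p1
    [Ax] p1 ⊢ p1
    [Ax] p1 ⊢ p1

Result: YES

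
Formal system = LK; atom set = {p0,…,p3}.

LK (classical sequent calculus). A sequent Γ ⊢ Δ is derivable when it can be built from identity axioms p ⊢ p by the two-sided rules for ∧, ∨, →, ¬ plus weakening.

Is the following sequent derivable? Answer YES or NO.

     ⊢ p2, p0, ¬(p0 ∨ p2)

Derivation (root first):
[¬R]  ⊢ p2, p0, ¬(p0 ∨ p2)
  [∨L] (p0 ∨ p2) ⊢ p2, p0
    [Ax] p0 ⊢ p0
    [Ax] p2 ⊢ p2

Result: YES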